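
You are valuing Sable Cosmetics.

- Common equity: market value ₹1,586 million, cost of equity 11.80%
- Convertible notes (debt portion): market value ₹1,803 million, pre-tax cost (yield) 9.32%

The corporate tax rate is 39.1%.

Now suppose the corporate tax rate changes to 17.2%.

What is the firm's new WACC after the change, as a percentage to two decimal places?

After the change:
Total capital V = 1586 + 1803 = 3389.
Equity: weight = 1586/3389 = 0.4680; cost = 11.8%.
Convertible notes (debt portion): weight = 1803/3389 = 0.5320; after-tax cost = 9.32% × (1 − 17.2%) = 7.7170%.
WACC = 0.4680 × 11.8000% + 0.5320 × 7.7170% = 9.6278%.

9.63%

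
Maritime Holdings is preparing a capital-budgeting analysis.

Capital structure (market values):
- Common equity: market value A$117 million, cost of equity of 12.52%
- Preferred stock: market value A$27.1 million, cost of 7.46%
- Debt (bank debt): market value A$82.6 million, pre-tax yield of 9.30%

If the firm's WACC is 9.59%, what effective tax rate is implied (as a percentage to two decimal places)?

33.99%

Total capital V = 117 + 27.1 + 82.6 = 226.7.
Equity weight = 117/226.7 = 0.5161.
Preferred weight = 27.1/226.7 = 0.1195.
Bank debt weight = 82.6/226.7 = 0.3644.
Equity contribution = 0.5161 × 12.52% = 6.4616%.
Preferred contribution = 0.1195 × 7.46% = 0.8918%.
Debt contribution must be 9.59% − 7.3534% = 2.2366%.
0.3644 × 9.3% × (1 − T) = 2.2366%  ⇒  (1 − T) = 0.6601.
T = 33.9937%.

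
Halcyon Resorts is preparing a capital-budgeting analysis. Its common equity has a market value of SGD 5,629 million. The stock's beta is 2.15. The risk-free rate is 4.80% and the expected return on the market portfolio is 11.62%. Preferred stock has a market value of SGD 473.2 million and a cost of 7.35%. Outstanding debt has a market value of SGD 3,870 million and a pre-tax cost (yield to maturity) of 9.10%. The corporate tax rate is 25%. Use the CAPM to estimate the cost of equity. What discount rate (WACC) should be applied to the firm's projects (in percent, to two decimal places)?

Market risk premium = 11.62% − 4.8% = 6.82%.
Cost of equity via CAPM: Re = 4.8% + 2.15 × 6.82% = 19.4630%.
Total capital V = 5629 + 473.2 + 3870 = 9972.2.
Equity: weight = 5629/9972.2 = 0.5645; cost = 19.463%.
Preferred: weight = 473.2/9972.2 = 0.0475; cost = 7.35%.
Debt: weight = 3870/9972.2 = 0.3881; after-tax cost = 9.1% × (1 − 25%) = 6.8250%.
WACC = 0.5645 × 19.4630% + 0.0475 × 7.3500% + 0.3881 × 6.8250% = 13.9837%.

13.98%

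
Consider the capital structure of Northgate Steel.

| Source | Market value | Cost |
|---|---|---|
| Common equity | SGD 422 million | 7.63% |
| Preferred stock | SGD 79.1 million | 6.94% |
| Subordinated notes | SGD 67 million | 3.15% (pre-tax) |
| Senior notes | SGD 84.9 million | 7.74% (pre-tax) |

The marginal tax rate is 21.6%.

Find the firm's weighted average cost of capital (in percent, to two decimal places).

6.81%

Total capital V = 422 + 79.1 + 67 + 84.9 = 653.
Equity: weight = 422/653 = 0.6462; cost = 7.63%.
Preferred: weight = 79.1/653 = 0.1211; cost = 6.94%.
Subordinated notes: weight = 67/653 = 0.1026; after-tax cost = 3.15% × (1 − 21.6%) = 2.4696%.
Senior notes: weight = 84.9/653 = 0.1300; after-tax cost = 7.74% × (1 − 21.6%) = 6.0682%.
WACC = 0.6462 × 7.6300% + 0.1211 × 6.9400% + 0.1026 × 2.4696% + 0.1300 × 6.0682% = 6.8139%.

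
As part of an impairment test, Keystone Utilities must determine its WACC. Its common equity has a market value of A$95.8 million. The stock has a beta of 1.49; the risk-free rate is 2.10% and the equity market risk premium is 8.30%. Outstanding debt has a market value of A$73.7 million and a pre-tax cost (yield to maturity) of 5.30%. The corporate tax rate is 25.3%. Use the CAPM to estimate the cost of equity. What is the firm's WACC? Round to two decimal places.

Cost of equity via CAPM: Re = 2.1% + 1.49 × 8.3% = 14.4670%.
Total capital V = 95.8 + 73.7 = 169.5.
Equity: weight = 95.8/169.5 = 0.5652; cost = 14.467%.
Debt: weight = 73.7/169.5 = 0.4348; after-tax cost = 5.3% × (1 − 25.3%) = 3.9591%.
WACC = 0.5652 × 14.4670% + 0.4348 × 3.9591% = 9.8981%.

9.90%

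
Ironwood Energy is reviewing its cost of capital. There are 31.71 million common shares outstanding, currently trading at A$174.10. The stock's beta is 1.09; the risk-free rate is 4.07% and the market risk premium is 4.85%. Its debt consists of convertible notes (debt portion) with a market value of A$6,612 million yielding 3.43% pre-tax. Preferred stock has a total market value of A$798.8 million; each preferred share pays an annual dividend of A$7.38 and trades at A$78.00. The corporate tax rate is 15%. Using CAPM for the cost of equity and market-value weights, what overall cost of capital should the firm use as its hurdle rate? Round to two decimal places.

6.07%

Cost of equity via CAPM: Re = 4.07% + 1.09 × 4.85% = 9.3565%.
Cost of preferred: Rp = 7.38 / 78.0 = 9.4615%.
Market value of equity E = 174.1 × 31.71m = 5520.711m.
Total capital V = 5520.711 + 798.8 + 6612 = 12931.511.
Equity: weight = 5520.711/12931.511 = 0.4269; cost = 9.3565%.
Preferred: weight = 798.8/12931.511 = 0.0618; cost = 9.4615%.
Convertible notes (debt portion): weight = 6612/12931.511 = 0.5113; after-tax cost = 3.43% × (1 − 15%) = 2.9155%.
WACC = 0.4269 × 9.3565% + 0.0618 × 9.4615% + 0.5113 × 2.9155% = 6.0696%.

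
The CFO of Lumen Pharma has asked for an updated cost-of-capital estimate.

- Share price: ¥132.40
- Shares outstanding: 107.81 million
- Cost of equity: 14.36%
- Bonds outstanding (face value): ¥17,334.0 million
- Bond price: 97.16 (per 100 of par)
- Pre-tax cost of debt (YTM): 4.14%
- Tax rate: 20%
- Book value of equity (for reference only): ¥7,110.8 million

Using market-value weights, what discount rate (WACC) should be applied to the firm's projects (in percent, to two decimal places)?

8.38%

Market value of equity E = 132.4 × 107.81m = 14274.044m. Market value of debt D = 17334m × 97.16/100 = 16841.7144m.
Total capital V = 14274.044 + 16841.7144 = 31115.7584.
Equity: weight = 14274.044/31115.7584 = 0.4587; cost = 14.36%.
Bonds outstanding: weight = 16841.7144/31115.7584 = 0.5413; after-tax cost = 4.14% × (1 − 20%) = 3.3120%.
WACC = 0.4587 × 14.3600% + 0.5413 × 3.3120% = 8.3802%.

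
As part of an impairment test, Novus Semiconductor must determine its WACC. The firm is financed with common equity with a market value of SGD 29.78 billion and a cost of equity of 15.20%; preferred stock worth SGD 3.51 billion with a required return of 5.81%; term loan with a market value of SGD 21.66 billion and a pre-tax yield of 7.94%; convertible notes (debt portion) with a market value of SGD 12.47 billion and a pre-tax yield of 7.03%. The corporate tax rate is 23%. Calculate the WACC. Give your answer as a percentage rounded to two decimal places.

9.98%

Total capital V = 29.78 + 3.51 + 21.66 + 12.47 = 67.42.
Equity: weight = 29.78/67.42 = 0.4417; cost = 15.2%.
Preferred: weight = 3.51/67.42 = 0.0521; cost = 5.81%.
Term loan: weight = 21.66/67.42 = 0.3213; after-tax cost = 7.94% × (1 − 23%) = 6.1138%.
Convertible notes (debt portion): weight = 12.47/67.42 = 0.1850; after-tax cost = 7.03% × (1 − 23%) = 5.4131%.
WACC = 0.4417 × 15.2000% + 0.0521 × 5.8100% + 0.3213 × 6.1138% + 0.1850 × 5.4131% = 9.9818%.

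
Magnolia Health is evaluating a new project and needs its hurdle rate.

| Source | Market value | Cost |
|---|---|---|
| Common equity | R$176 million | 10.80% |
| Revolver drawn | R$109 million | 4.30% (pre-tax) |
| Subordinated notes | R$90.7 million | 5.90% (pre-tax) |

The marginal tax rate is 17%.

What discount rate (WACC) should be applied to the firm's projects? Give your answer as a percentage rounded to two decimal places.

Total capital V = 176 + 109 + 90.7 = 375.7.
Equity: weight = 176/375.7 = 0.4685; cost = 10.8%.
Revolver drawn: weight = 109/375.7 = 0.2901; after-tax cost = 4.3% × (1 − 17%) = 3.5690%.
Subordinated notes: weight = 90.7/375.7 = 0.2414; after-tax cost = 5.9% × (1 − 17%) = 4.8970%.
WACC = 0.4685 × 10.8000% + 0.2901 × 3.5690% + 0.2414 × 4.8970% = 7.2770%.

7.28%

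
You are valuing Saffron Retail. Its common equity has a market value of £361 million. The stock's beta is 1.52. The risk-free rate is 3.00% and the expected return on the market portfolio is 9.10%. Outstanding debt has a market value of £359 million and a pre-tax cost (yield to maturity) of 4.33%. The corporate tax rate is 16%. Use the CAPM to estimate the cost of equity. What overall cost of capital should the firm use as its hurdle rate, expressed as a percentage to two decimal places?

Market risk premium = 9.1% − 3.0% = 6.1%.
Cost of equity via CAPM: Re = 3.0% + 1.52 × 6.1% = 12.2720%.
Total capital V = 361 + 359 = 720.
Equity: weight = 361/720 = 0.5014; cost = 12.272%.
Debt: weight = 359/720 = 0.4986; after-tax cost = 4.33% × (1 − 16%) = 3.6372%.
WACC = 0.5014 × 12.2720% + 0.4986 × 3.6372% = 7.9666%.

7.97%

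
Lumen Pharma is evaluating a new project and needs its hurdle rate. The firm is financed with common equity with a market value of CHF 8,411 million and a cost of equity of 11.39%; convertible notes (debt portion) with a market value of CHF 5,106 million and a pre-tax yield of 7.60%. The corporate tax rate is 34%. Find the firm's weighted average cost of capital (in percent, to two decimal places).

Total capital V = 8411 + 5106 = 13517.
Equity: weight = 8411/13517 = 0.6223; cost = 11.39%.
Convertible notes (debt portion): weight = 5106/13517 = 0.3777; after-tax cost = 7.6% × (1 − 34%) = 5.0160%.
WACC = 0.6223 × 11.3900% + 0.3777 × 5.0160% = 8.9822%.

8.98%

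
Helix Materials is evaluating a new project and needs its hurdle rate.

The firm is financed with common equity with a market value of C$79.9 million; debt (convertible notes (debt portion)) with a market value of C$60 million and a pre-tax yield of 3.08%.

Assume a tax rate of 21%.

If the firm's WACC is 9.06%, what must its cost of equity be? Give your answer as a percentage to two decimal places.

Total capital V = 79.9 + 60 = 139.9.
Equity weight = 79.9/139.9 = 0.5711.
Convertible notes (debt portion) weight = 60/139.9 = 0.4289.
Debt contribution = 0.4289 × 3.08% × (1 − 21%) = 1.0435%.
Required equity contribution = 9.06% − 1.0435% = 8.0165%.
Re = 8.0165% / 0.5711 = 14.0363%.

14.04%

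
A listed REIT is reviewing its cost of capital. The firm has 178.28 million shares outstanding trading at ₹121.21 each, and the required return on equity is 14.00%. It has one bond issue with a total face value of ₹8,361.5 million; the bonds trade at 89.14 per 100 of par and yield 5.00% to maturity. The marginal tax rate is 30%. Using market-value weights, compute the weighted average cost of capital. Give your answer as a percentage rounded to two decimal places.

Market value of equity E = 121.21 × 178.28m = 21609.3188m. Market value of debt D = 8361.5m × 89.14/100 = 7453.4411m.
Total capital V = 21609.3188 + 7453.4411 = 29062.7599.
Equity: weight = 21609.3188/29062.7599 = 0.7435; cost = 14%.
Bonds outstanding: weight = 7453.4411/29062.7599 = 0.2565; after-tax cost = 5% × (1 − 30%) = 3.5000%.
WACC = 0.7435 × 14.0000% + 0.2565 × 3.5000% = 11.3072%.

11.31%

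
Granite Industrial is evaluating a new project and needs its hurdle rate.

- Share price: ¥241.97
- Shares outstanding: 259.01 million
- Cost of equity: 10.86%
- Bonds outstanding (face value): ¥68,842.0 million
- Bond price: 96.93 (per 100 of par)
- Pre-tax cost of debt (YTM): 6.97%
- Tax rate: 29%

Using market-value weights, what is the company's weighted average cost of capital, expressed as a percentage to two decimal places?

7.81%

Market value of equity E = 241.97 × 259.01m = 62672.6497m. Market value of debt D = 68842m × 96.93/100 = 66728.5506m.
Total capital V = 62672.6497 + 66728.5506 = 129401.2003.
Equity: weight = 62672.6497/129401.2003 = 0.4843; cost = 10.86%.
Bonds outstanding: weight = 66728.5506/129401.2003 = 0.5157; after-tax cost = 6.97% × (1 − 29%) = 4.9487%.
WACC = 0.4843 × 10.8600% + 0.5157 × 4.9487% = 7.8117%.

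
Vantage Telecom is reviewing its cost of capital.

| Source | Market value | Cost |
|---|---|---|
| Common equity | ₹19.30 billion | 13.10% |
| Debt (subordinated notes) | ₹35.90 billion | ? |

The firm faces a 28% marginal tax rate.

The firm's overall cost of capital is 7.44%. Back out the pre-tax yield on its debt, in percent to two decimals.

6.11%

Total capital V = 19.3 + 35.9 = 55.2.
Equity weight = 19.3/55.2 = 0.3496.
Subordinated notes weight = 35.9/55.2 = 0.6504.
Equity contribution = 0.3496 × 13.1% = 4.5803%.
Remaining for debt = 7.44% − 4.5803% = 2.8597%.
Rd × (1 − 28%) × 0.6504 = 2.8597%  ⇒  Rd = 6.1072%.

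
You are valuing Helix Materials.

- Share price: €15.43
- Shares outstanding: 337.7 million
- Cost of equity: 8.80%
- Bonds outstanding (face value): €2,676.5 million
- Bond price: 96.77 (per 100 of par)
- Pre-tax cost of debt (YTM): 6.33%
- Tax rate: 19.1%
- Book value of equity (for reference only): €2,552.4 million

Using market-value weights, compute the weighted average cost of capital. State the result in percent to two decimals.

7.58%

Market value of equity E = 15.43 × 337.7m = 5210.711m. Market value of debt D = 2676.5m × 96.77/100 = 2590.04905m.
Total capital V = 5210.711 + 2590.04905 = 7800.76005.
Equity: weight = 5210.711/7800.76005 = 0.6680; cost = 8.8%.
Bonds outstanding: weight = 2590.04905/7800.76005 = 0.3320; after-tax cost = 6.33% × (1 − 19.1%) = 5.1210%.
WACC = 0.6680 × 8.8000% + 0.3320 × 5.1210% = 7.5785%.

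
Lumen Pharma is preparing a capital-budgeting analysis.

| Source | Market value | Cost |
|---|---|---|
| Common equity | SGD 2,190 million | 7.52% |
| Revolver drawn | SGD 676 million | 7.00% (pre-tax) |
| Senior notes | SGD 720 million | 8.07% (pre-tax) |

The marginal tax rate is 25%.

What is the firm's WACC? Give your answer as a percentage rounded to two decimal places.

6.80%

Total capital V = 2190 + 676 + 720 = 3586.
Equity: weight = 2190/3586 = 0.6107; cost = 7.52%.
Revolver drawn: weight = 676/3586 = 0.1885; after-tax cost = 7% × (1 − 25%) = 5.2500%.
Senior notes: weight = 720/3586 = 0.2008; after-tax cost = 8.07% × (1 − 25%) = 6.0525%.
WACC = 0.6107 × 7.5200% + 0.1885 × 5.2500% + 0.2008 × 6.0525% = 6.7974%.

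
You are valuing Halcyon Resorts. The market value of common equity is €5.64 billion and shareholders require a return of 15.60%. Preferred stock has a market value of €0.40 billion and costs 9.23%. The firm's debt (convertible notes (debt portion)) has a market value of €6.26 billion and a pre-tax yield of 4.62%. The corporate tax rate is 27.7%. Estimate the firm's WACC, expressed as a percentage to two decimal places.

Total capital V = 5.64 + 0.4 + 6.26 = 12.3.
Equity: weight = 5.64/12.3 = 0.4585; cost = 15.6%.
Preferred: weight = 0.4/12.3 = 0.0325; cost = 9.23%.
Convertible notes (debt portion): weight = 6.26/12.3 = 0.5089; after-tax cost = 4.62% × (1 − 27.7%) = 3.3403%.
WACC = 0.4585 × 15.6000% + 0.0325 × 9.2300% + 0.5089 × 3.3403% = 9.1533%.

9.15%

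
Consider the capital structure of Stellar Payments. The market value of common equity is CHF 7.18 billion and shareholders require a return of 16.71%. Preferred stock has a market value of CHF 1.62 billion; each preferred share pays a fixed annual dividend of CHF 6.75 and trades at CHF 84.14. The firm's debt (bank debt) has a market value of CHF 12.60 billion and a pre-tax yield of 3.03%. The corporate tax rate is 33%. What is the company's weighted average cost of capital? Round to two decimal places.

7.41%

Cost of preferred: Rp = 6.75 / 84.14 = 8.0223%.
Total capital V = 7.18 + 1.62 + 12.6 = 21.4.
Equity: weight = 7.18/21.4 = 0.3355; cost = 16.71%.
Preferred: weight = 1.62/21.4 = 0.0757; cost = 8.0223%.
Bank debt: weight = 12.6/21.4 = 0.5888; after-tax cost = 3.03% × (1 − 33%) = 2.0301%.
WACC = 0.3355 × 16.7100% + 0.0757 × 8.0223% + 0.5888 × 2.0301% = 7.4090%.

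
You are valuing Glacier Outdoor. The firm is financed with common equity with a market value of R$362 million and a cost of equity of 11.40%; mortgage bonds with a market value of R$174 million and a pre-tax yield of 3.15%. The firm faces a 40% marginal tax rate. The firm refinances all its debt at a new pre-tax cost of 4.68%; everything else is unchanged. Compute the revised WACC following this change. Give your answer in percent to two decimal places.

8.61%

After the change:
Total capital V = 362 + 174 = 536.
Equity: weight = 362/536 = 0.6754; cost = 11.4%.
Mortgage bonds: weight = 174/536 = 0.3246; after-tax cost = 4.68% × (1 − 40%) = 2.8080%.
WACC = 0.6754 × 11.4000% + 0.3246 × 2.8080% = 8.6108%.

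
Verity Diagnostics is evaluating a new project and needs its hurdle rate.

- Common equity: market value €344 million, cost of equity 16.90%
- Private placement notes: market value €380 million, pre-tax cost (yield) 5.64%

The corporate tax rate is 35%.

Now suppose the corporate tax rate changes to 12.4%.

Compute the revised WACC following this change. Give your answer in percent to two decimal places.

After the change:
Total capital V = 344 + 380 = 724.
Equity: weight = 344/724 = 0.4751; cost = 16.9%.
Private placement notes: weight = 380/724 = 0.5249; after-tax cost = 5.64% × (1 − 12.4%) = 4.9406%.
WACC = 0.4751 × 16.9000% + 0.5249 × 4.9406% = 10.6230%.

10.62%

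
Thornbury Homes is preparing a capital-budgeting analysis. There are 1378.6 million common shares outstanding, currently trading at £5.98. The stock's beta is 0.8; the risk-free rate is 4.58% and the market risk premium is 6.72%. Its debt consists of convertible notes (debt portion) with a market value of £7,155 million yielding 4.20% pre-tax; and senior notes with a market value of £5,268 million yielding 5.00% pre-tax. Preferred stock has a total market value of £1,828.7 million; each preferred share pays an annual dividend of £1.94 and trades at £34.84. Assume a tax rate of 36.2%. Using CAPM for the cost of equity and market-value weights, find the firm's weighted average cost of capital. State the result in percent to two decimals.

5.70%

Cost of equity via CAPM: Re = 4.58% + 0.8 × 6.72% = 9.9560%.
Cost of preferred: Rp = 1.94 / 34.84 = 5.5683%.
Market value of equity E = 5.98 × 1378.6m = 8244.028m.
Total capital V = 8244.028 + 1828.7 + 7155 + 5268 = 22495.728.
Equity: weight = 8244.028/22495.728 = 0.3665; cost = 9.956%.
Preferred: weight = 1828.7/22495.728 = 0.0813; cost = 5.5683%.
Convertible notes (debt portion): weight = 7155/22495.728 = 0.3181; after-tax cost = 4.2% × (1 − 36.2%) = 2.6796%.
Senior notes: weight = 5268/22495.728 = 0.2342; after-tax cost = 5% × (1 − 36.2%) = 3.1900%.
WACC = 0.3665 × 9.9560% + 0.0813 × 5.5683% + 0.3181 × 2.6796% + 0.2342 × 3.1900% = 5.7005%.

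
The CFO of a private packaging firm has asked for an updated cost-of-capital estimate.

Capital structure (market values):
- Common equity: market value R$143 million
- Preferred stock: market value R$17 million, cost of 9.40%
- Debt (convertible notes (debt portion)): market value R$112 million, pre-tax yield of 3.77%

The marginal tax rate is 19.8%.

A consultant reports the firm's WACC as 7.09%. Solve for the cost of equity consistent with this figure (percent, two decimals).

10.00%

Total capital V = 143 + 17 + 112 = 272.
Equity weight = 143/272 = 0.5257.
Preferred weight = 17/272 = 0.0625.
Convertible notes (debt portion) weight = 112/272 = 0.4118.
Debt contribution = 0.4118 × 3.77% × (1 − 19.8%) = 1.2450%.
Preferred contribution = 0.0625 × 9.4% = 0.5875%.
Required equity contribution = 7.09% − 1.8325% = 5.2575%.
Re = 5.2575% / 0.5257 = 10.0003%.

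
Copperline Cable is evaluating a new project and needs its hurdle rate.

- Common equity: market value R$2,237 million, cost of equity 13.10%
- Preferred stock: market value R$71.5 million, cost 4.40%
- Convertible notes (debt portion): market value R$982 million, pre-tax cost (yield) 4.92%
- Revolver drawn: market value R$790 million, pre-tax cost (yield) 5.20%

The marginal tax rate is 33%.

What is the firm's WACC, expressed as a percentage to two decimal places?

Total capital V = 2237 + 71.5 + 982 + 790 = 4080.5.
Equity: weight = 2237/4080.5 = 0.5482; cost = 13.1%.
Preferred: weight = 71.5/4080.5 = 0.0175; cost = 4.4%.
Convertible notes (debt portion): weight = 982/4080.5 = 0.2407; after-tax cost = 4.92% × (1 − 33%) = 3.2964%.
Revolver drawn: weight = 790/4080.5 = 0.1936; after-tax cost = 5.2% × (1 − 33%) = 3.4840%.
WACC = 0.5482 × 13.1000% + 0.0175 × 4.4000% + 0.2407 × 3.2964% + 0.1936 × 3.4840% = 8.7266%.

8.73%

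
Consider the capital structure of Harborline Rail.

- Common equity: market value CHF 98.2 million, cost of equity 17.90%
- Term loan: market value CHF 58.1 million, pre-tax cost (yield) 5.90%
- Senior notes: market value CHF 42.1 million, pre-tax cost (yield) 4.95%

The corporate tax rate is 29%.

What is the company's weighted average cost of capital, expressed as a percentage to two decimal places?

Total capital V = 98.2 + 58.1 + 42.1 = 198.4.
Equity: weight = 98.2/198.4 = 0.4950; cost = 17.9%.
Term loan: weight = 58.1/198.4 = 0.2928; after-tax cost = 5.9% × (1 − 29%) = 4.1890%.
Senior notes: weight = 42.1/198.4 = 0.2122; after-tax cost = 4.95% × (1 − 29%) = 3.5145%.
WACC = 0.4950 × 17.9000% + 0.2928 × 4.1890% + 0.2122 × 3.5145% = 10.8323%.

10.83%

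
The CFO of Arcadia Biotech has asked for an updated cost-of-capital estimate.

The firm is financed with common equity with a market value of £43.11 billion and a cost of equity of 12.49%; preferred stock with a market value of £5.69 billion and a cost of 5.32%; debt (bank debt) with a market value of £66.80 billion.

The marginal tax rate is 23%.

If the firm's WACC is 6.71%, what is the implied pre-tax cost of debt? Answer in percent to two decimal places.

Total capital V = 43.11 + 5.69 + 66.8 = 115.6.
Equity weight = 43.11/115.6 = 0.3729.
Preferred weight = 5.69/115.6 = 0.0492.
Bank debt weight = 66.8/115.6 = 0.5779.
Equity contribution = 0.3729 × 12.49% = 4.6578%.
Preferred contribution = 0.0492 × 5.32% = 0.2619%.
Remaining for debt = 6.71% − 4.9197% = 1.7903%.
Rd × (1 − 23%) × 0.5779 = 1.7903%  ⇒  Rd = 4.0237%.

4.02%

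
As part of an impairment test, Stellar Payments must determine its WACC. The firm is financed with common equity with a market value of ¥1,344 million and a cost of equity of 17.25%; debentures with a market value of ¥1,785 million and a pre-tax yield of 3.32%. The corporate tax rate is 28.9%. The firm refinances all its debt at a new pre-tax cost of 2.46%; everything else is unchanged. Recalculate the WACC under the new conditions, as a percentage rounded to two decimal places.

8.41%

After the change:
Total capital V = 1344 + 1785 = 3129.
Equity: weight = 1344/3129 = 0.4295; cost = 17.25%.
Debentures: weight = 1785/3129 = 0.5705; after-tax cost = 2.46% × (1 − 28.9%) = 1.7491%.
WACC = 0.4295 × 17.2500% + 0.5705 × 1.7491% = 8.4072%.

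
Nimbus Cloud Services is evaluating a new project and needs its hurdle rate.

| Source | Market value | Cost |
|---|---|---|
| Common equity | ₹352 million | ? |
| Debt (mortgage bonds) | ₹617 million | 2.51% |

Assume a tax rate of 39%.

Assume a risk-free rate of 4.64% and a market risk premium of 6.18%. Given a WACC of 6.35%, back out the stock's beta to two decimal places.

1.64

Total capital V = 352 + 617 = 969.
Equity weight = 352/969 = 0.3633.
Mortgage bonds weight = 617/969 = 0.6367.
Debt contribution = 0.6367 × 2.51% × (1 − 39%) = 0.9749%.
Required equity contribution = 6.35% − 0.9749% = 5.3751%  ⇒  Re = 14.7968%.
CAPM: 14.7968% = 4.64% + β × 6.18%  ⇒  β = 1.6435.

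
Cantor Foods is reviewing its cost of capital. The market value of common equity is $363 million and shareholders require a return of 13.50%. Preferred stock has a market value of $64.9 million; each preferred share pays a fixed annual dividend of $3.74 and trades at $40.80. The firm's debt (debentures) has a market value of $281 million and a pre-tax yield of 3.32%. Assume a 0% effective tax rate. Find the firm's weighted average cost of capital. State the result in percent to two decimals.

Cost of preferred: Rp = 3.74 / 40.8 = 9.1667%.
Total capital V = 363 + 64.9 + 281 = 708.9.
Equity: weight = 363/708.9 = 0.5121; cost = 13.5%.
Preferred: weight = 64.9/708.9 = 0.0916; cost = 9.1667%.
Debentures: weight = 281/708.9 = 0.3964; after-tax cost = 3.32% × (1 − 0%) = 3.3200%.
WACC = 0.5121 × 13.5000% + 0.0916 × 9.1667% + 0.3964 × 3.3200% = 9.0680%.

9.07%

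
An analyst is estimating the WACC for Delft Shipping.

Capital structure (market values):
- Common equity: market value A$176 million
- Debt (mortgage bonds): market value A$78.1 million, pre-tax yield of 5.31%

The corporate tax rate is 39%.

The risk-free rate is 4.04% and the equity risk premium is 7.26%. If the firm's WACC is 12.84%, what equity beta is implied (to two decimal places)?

Total capital V = 176 + 78.1 = 254.1.
Equity weight = 176/254.1 = 0.6926.
Mortgage bonds weight = 78.1/254.1 = 0.3074.
Debt contribution = 0.3074 × 5.31% × (1 − 39%) = 0.9956%.
Required equity contribution = 12.84% − 0.9956% = 11.8444%  ⇒  Re = 17.1004%.
CAPM: 17.1004% = 4.04% + β × 7.26%  ⇒  β = 1.7990.

1.80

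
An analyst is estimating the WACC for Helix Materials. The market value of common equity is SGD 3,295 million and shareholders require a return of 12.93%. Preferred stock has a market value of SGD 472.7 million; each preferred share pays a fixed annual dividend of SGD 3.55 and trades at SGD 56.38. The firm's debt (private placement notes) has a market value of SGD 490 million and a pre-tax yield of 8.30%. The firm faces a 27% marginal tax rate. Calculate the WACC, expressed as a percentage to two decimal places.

11.40%

Cost of preferred: Rp = 3.55 / 56.38 = 6.2966%.
Total capital V = 3295 + 472.7 + 490 = 4257.7.
Equity: weight = 3295/4257.7 = 0.7739; cost = 12.93%.
Preferred: weight = 472.7/4257.7 = 0.1110; cost = 6.2966%.
Private placement notes: weight = 490/4257.7 = 0.1151; after-tax cost = 8.3% × (1 − 27%) = 6.0590%.
WACC = 0.7739 × 12.9300% + 0.1110 × 6.2966% + 0.1151 × 6.0590% = 11.4028%.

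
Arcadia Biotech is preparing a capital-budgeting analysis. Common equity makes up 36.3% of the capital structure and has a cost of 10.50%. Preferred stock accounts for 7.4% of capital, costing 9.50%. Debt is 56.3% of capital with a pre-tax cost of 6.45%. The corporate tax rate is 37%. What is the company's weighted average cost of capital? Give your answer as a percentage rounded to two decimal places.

After-tax cost of debt = 6.45% × (1 − 37%) = 4.0635%.
WACC = 0.363 × 10.5000% + 0.074 × 9.5000% + 0.563 × 4.0635% = 6.8023%.

6.80%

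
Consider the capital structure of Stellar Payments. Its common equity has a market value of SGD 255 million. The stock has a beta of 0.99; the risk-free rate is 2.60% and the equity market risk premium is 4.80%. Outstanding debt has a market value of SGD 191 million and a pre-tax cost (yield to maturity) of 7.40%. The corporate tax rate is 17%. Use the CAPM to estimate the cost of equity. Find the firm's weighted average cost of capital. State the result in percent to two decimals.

Cost of equity via CAPM: Re = 2.6% + 0.99 × 4.8% = 7.3520%.
Total capital V = 255 + 191 = 446.
Equity: weight = 255/446 = 0.5717; cost = 7.352%.
Debt: weight = 191/446 = 0.4283; after-tax cost = 7.4% × (1 − 17%) = 6.1420%.
WACC = 0.5717 × 7.3520% + 0.4283 × 6.1420% = 6.8338%.

6.83%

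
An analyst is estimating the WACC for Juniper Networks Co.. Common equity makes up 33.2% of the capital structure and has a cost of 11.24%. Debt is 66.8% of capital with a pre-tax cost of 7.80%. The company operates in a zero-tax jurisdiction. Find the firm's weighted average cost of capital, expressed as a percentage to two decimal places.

After-tax cost of debt = 7.8% × (1 − 0%) = 7.8000%.
WACC = 0.332 × 11.2400% + 0.668 × 7.8000% = 8.9421%.

8.94%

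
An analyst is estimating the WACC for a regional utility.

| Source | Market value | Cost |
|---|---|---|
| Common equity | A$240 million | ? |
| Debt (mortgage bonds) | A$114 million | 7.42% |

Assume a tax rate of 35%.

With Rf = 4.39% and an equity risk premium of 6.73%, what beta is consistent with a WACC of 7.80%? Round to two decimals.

Total capital V = 240 + 114 = 354.
Equity weight = 240/354 = 0.6780.
Mortgage bonds weight = 114/354 = 0.3220.
Debt contribution = 0.3220 × 7.42% × (1 − 35%) = 1.5532%.
Required equity contribution = 7.8% − 1.5532% = 6.2468%  ⇒  Re = 9.2141%.
CAPM: 9.2141% = 4.39% + β × 6.73%  ⇒  β = 0.7168.

0.72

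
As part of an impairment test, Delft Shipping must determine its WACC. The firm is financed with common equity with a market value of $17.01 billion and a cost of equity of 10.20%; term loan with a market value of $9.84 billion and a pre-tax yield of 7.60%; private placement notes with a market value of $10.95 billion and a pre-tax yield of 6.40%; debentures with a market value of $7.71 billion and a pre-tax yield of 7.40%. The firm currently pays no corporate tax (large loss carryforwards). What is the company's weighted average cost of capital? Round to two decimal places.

Total capital V = 17.01 + 9.84 + 10.95 + 7.71 = 45.51.
Equity: weight = 17.01/45.51 = 0.3738; cost = 10.2%.
Term loan: weight = 9.84/45.51 = 0.2162; after-tax cost = 7.6% × (1 − 0%) = 7.6000%.
Private placement notes: weight = 10.95/45.51 = 0.2406; after-tax cost = 6.4% × (1 − 0%) = 6.4000%.
Debentures: weight = 7.71/45.51 = 0.1694; after-tax cost = 7.4% × (1 − 0%) = 7.4000%.
WACC = 0.3738 × 10.2000% + 0.2162 × 7.6000% + 0.2406 × 6.4000% + 0.1694 × 7.4000% = 8.2492%.

8.25%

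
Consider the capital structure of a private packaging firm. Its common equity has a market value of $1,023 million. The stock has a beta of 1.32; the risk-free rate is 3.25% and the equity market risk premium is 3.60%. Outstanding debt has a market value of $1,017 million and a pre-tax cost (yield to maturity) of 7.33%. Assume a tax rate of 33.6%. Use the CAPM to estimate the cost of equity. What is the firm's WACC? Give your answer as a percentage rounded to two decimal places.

Cost of equity via CAPM: Re = 3.25% + 1.32 × 3.6% = 8.0020%.
Total capital V = 1023 + 1017 = 2040.
Equity: weight = 1023/2040 = 0.5015; cost = 8.002%.
Debt: weight = 1017/2040 = 0.4985; after-tax cost = 7.33% × (1 − 33.6%) = 4.8671%.
WACC = 0.5015 × 8.0020% + 0.4985 × 4.8671% = 6.4392%.

6.44%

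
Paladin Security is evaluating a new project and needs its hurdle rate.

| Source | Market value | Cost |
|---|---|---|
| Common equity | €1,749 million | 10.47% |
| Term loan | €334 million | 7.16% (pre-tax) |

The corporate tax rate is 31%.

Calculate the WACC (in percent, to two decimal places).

9.58%

Total capital V = 1749 + 334 = 2083.
Equity: weight = 1749/2083 = 0.8397; cost = 10.47%.
Term loan: weight = 334/2083 = 0.1603; after-tax cost = 7.16% × (1 − 31%) = 4.9404%.
WACC = 0.8397 × 10.4700% + 0.1603 × 4.9404% = 9.5834%.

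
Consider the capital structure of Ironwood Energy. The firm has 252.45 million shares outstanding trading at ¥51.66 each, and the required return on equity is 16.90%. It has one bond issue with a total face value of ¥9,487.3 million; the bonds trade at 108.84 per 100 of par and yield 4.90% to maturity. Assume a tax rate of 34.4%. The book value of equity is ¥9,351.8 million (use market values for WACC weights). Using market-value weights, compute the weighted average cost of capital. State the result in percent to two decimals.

Market value of equity E = 51.66 × 252.45m = 13041.567m. Market value of debt D = 9487.3m × 108.84/100 = 10325.97732m.
Total capital V = 13041.567 + 10325.97732 = 23367.54432.
Equity: weight = 13041.567/23367.54432 = 0.5581; cost = 16.9%.
Bonds outstanding: weight = 10325.97732/23367.54432 = 0.4419; after-tax cost = 4.9% × (1 − 34.4%) = 3.2144%.
WACC = 0.5581 × 16.9000% + 0.4419 × 3.2144% = 10.8524%.

10.85%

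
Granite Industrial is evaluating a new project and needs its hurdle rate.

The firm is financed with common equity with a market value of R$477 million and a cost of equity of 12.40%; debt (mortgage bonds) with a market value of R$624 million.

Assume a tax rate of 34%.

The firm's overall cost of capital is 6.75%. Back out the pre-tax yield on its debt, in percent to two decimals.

Total capital V = 477 + 624 = 1101.
Equity weight = 477/1101 = 0.4332.
Mortgage bonds weight = 624/1101 = 0.5668.
Equity contribution = 0.4332 × 12.4% = 5.3722%.
Remaining for debt = 6.75% − 5.3722% = 1.3778%.
Rd × (1 − 34%) × 0.5668 = 1.3778%  ⇒  Rd = 3.6833%.

3.68%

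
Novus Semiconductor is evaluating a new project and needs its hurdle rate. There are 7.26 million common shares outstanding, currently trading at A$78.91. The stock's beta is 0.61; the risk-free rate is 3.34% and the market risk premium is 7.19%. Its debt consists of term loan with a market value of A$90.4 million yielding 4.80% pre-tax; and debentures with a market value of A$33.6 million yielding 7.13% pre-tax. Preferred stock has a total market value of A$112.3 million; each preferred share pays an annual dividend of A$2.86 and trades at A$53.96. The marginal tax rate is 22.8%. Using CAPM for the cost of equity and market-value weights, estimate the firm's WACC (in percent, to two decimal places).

6.85%

Cost of equity via CAPM: Re = 3.34% + 0.61 × 7.19% = 7.7259%.
Cost of preferred: Rp = 2.86 / 53.96 = 5.3002%.
Market value of equity E = 78.91 × 7.26m = 572.8866m.
Total capital V = 572.8866 + 112.3 + 90.4 + 33.6 = 809.1866.
Equity: weight = 572.8866/809.1866 = 0.7080; cost = 7.7259%.
Preferred: weight = 112.3/809.1866 = 0.1388; cost = 5.3002%.
Term loan: weight = 90.4/809.1866 = 0.1117; after-tax cost = 4.8% × (1 − 22.8%) = 3.7056%.
Debentures: weight = 33.6/809.1866 = 0.0415; after-tax cost = 7.13% × (1 − 22.8%) = 5.5044%.
WACC = 0.7080 × 7.7259% + 0.1388 × 5.3002% + 0.1117 × 3.7056% + 0.0415 × 5.5044% = 6.8479%.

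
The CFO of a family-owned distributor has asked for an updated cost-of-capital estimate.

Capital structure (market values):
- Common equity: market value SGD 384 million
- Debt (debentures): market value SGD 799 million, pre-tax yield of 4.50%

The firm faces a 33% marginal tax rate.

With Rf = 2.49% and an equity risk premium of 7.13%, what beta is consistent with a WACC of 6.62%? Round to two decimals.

1.63

Total capital V = 384 + 799 = 1183.
Equity weight = 384/1183 = 0.3246.
Debentures weight = 799/1183 = 0.6754.
Debt contribution = 0.6754 × 4.5% × (1 − 33%) = 2.0363%.
Required equity contribution = 6.62% − 2.0363% = 4.5837%  ⇒  Re = 14.1210%.
CAPM: 14.1210% = 2.49% + β × 7.13%  ⇒  β = 1.6313.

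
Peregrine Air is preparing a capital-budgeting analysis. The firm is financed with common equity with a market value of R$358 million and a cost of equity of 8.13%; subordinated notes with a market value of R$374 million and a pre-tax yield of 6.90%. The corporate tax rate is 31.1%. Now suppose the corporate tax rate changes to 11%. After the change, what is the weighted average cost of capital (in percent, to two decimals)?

7.11%

After the change:
Total capital V = 358 + 374 = 732.
Equity: weight = 358/732 = 0.4891; cost = 8.13%.
Subordinated notes: weight = 374/732 = 0.5109; after-tax cost = 6.9% × (1 − 11%) = 6.1410%.
WACC = 0.4891 × 8.1300% + 0.5109 × 6.1410% = 7.1138%.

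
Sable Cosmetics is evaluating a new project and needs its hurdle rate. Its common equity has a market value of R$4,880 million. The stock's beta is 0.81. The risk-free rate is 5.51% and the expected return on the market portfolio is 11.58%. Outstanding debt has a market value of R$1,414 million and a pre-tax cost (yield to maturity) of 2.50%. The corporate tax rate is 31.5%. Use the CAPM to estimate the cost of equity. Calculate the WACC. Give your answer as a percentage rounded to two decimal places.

Market risk premium = 11.58% − 5.51% = 6.07%.
Cost of equity via CAPM: Re = 5.51% + 0.81 × 6.07% = 10.4267%.
Total capital V = 4880 + 1414 = 6294.
Equity: weight = 4880/6294 = 0.7753; cost = 10.4267%.
Debt: weight = 1414/6294 = 0.2247; after-tax cost = 2.5% × (1 − 31.5%) = 1.7125%.
WACC = 0.7753 × 10.4267% + 0.2247 × 1.7125% = 8.4690%.

8.47%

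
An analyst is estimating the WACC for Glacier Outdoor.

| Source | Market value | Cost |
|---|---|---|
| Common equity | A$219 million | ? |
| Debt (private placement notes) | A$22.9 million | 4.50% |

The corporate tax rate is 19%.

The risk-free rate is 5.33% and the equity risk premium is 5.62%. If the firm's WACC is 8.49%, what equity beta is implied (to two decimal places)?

0.65

Total capital V = 219 + 22.9 = 241.9.
Equity weight = 219/241.9 = 0.9053.
Private placement notes weight = 22.9/241.9 = 0.0947.
Debt contribution = 0.0947 × 4.5% × (1 − 19%) = 0.3451%.
Required equity contribution = 8.49% − 0.3451% = 8.1449%  ⇒  Re = 8.9966%.
CAPM: 8.9966% = 5.33% + β × 5.62%  ⇒  β = 0.6524.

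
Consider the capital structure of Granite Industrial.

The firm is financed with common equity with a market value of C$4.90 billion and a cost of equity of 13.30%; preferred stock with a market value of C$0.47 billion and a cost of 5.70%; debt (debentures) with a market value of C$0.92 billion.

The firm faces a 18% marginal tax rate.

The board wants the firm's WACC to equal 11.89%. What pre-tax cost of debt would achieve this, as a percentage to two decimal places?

9.20%

Total capital V = 4.9 + 0.47 + 0.92 = 6.29.
Equity weight = 4.9/6.29 = 0.7790.
Preferred weight = 0.47/6.29 = 0.0747.
Debentures weight = 0.92/6.29 = 0.1463.
Equity contribution = 0.7790 × 13.3% = 10.3609%.
Preferred contribution = 0.0747 × 5.7% = 0.4259%.
Remaining for debt = 11.89% − 10.7868% = 1.1032%.
Rd × (1 − 18%) × 0.1463 = 1.1032%  ⇒  Rd = 9.1982%.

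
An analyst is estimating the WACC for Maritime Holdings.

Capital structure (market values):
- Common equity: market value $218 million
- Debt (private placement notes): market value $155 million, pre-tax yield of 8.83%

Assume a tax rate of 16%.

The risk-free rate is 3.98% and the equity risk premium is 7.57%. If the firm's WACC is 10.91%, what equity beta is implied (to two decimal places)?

Total capital V = 218 + 155 = 373.
Equity weight = 218/373 = 0.5845.
Private placement notes weight = 155/373 = 0.4155.
Debt contribution = 0.4155 × 8.83% × (1 − 16%) = 3.0822%.
Required equity contribution = 10.91% − 3.0822% = 7.8278%  ⇒  Re = 13.3934%.
CAPM: 13.3934% = 3.98% + β × 7.57%  ⇒  β = 1.2435.

1.24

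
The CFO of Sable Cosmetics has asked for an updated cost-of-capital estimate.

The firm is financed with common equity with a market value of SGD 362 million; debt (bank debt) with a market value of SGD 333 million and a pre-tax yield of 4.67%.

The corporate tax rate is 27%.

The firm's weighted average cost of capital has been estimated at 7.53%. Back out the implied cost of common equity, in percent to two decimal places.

11.32%

Total capital V = 362 + 333 = 695.
Equity weight = 362/695 = 0.5209.
Bank debt weight = 333/695 = 0.4791.
Debt contribution = 0.4791 × 4.67% × (1 − 27%) = 1.6334%.
Required equity contribution = 7.53% − 1.6334% = 5.8966%.
Re = 5.8966% / 0.5209 = 11.3208%.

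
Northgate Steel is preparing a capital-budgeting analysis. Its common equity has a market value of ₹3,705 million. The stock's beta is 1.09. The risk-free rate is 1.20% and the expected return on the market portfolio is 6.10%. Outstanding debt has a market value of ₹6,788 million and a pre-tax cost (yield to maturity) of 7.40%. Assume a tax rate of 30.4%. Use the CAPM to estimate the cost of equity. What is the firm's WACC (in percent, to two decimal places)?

Market risk premium = 6.1% − 1.2% = 4.9%.
Cost of equity via CAPM: Re = 1.2% + 1.09 × 4.9% = 6.5410%.
Total capital V = 3705 + 6788 = 10493.
Equity: weight = 3705/10493 = 0.3531; cost = 6.541%.
Debt: weight = 6788/10493 = 0.6469; after-tax cost = 7.4% × (1 − 30.4%) = 5.1504%.
WACC = 0.3531 × 6.5410% + 0.6469 × 5.1504% = 5.6414%.

5.64%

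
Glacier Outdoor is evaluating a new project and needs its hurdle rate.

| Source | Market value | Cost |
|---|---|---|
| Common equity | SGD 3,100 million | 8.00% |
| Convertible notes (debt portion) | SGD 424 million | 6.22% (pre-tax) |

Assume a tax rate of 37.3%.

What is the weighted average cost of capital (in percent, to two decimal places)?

7.51%

Total capital V = 3100 + 424 = 3524.
Equity: weight = 3100/3524 = 0.8797; cost = 8%.
Convertible notes (debt portion): weight = 424/3524 = 0.1203; after-tax cost = 6.22% × (1 − 37.3%) = 3.8999%.
WACC = 0.8797 × 8.0000% + 0.1203 × 3.8999% = 7.5067%.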